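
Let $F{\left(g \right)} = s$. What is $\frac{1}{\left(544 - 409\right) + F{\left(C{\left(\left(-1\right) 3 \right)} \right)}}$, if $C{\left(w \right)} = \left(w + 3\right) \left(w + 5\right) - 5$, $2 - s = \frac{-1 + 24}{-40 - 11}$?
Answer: $\frac{51}{7010} \approx 0.0072753$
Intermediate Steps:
$s = \frac{125}{51}$ ($s = 2 - \frac{-1 + 24}{-40 - 11} = 2 - \frac{23}{-51} = 2 - 23 \left(- \frac{1}{51}\right) = 2 - - \frac{23}{51} = 2 + \frac{23}{51} = \frac{125}{51} \approx 2.451$)
$C{\left(w \right)} = -5 + \left(3 + w\right) \left(5 + w\right)$ ($C{\left(w \right)} = \left(3 + w\right) \left(5 + w\right) - 5 = -5 + \left(3 + w\right) \left(5 + w\right)$)
$F{\left(g \right)} = \frac{125}{51}$
$\frac{1}{\left(544 - 409\right) + F{\left(C{\left(\left(-1\right) 3 \right)} \right)}} = \frac{1}{\left(544 - 409\right) + \frac{125}{51}} = \frac{1}{135 + \frac{125}{51}} = \frac{1}{\frac{7010}{51}} = \frac{51}{7010}$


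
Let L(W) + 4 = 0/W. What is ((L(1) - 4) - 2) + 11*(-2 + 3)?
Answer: 1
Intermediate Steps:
L(W) = -4 (L(W) = -4 + 0/W = -4 + 0 = -4)
((L(1) - 4) - 2) + 11*(-2 + 3) = ((-4 - 4) - 2) + 11*(-2 + 3) = (-8 - 2) + 11*1 = -10 + 11 = 1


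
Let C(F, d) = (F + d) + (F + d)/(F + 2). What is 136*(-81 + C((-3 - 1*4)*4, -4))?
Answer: -197608/13 ≈ -15201.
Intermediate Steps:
C(F, d) = F + d + (F + d)/(2 + F) (C(F, d) = (F + d) + (F + d)/(2 + F) = F + d + (F + d)/(2 + F))
136*(-81 + C((-3 - 1*4)*4, -4)) = 136*(-81 + (((-3 - 1*4)*4)² + 3*((-3 - 1*4)*4) + 3*(-4) + ((-3 - 1*4)*4)*(-4))/(2 + (-3 - 1*4)*4)) = 136*(-81 + (((-3 - 4)*4)² + 3*((-3 - 4)*4) - 12 + ((-3 - 4)*4)*(-4))/(2 + (-3 - 4)*4)) = 136*(-81 + ((-7*4)² + 3*(-7*4) - 12 - 7*4*(-4))/(2 - 7*4)) = 136*(-81 + ((-28)² + 3*(-28) - 12 - 28*(-4))/(2 - 28)) = 136*(-81 + (784 - 84 - 12 + 112)/(-26)) = 136*(-81 - 1/26*800) = 136*(-81 - 400/13) = 136*(-1453/13) = -197608/13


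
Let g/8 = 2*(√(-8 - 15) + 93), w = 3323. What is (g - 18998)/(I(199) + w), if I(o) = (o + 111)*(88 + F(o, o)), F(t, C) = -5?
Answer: -1030/1709 + 16*I*√23/29053 ≈ -0.60269 + 0.0026411*I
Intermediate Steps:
g = 1488 + 16*I*√23 (g = 8*(2*(√(-8 - 15) + 93)) = 8*(2*(√(-23) + 93)) = 8*(2*(I*√23 + 93)) = 8*(2*(93 + I*√23)) = 8*(186 + 2*I*√23) = 1488 + 16*I*√23 ≈ 1488.0 + 76.733*I)
I(o) = 9213 + 83*o (I(o) = (o + 111)*(88 - 5) = (111 + o)*83 = 9213 + 83*o)
(g - 18998)/(I(199) + w) = ((1488 + 16*I*√23) - 18998)/((9213 + 83*199) + 3323) = (-17510 + 16*I*√23)/((9213 + 16517) + 3323) = (-17510 + 16*I*√23)/(25730 + 3323) = (-17510 + 16*I*√23)/29053 = (-17510 + 16*I*√23)*(1/29053) = -1030/1709 + 16*I*√23/29053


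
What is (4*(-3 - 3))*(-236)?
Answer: 5664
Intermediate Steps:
(4*(-3 - 3))*(-236) = (4*(-6))*(-236) = -24*(-236) = 5664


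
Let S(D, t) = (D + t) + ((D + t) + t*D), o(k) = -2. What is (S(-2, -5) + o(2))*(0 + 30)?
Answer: -180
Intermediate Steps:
S(D, t) = 2*D + 2*t + D*t (S(D, t) = (D + t) + ((D + t) + D*t) = (D + t) + (D + t + D*t) = 2*D + 2*t + D*t)
(S(-2, -5) + o(2))*(0 + 30) = ((2*(-2) + 2*(-5) - 2*(-5)) - 2)*(0 + 30) = ((-4 - 10 + 10) - 2)*30 = (-4 - 2)*30 = -6*30 = -180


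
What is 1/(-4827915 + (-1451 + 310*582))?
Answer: -1/4648946 ≈ -2.1510e-7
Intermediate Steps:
1/(-4827915 + (-1451 + 310*582)) = 1/(-4827915 + (-1451 + 180420)) = 1/(-4827915 + 178969) = 1/(-4648946) = -1/4648946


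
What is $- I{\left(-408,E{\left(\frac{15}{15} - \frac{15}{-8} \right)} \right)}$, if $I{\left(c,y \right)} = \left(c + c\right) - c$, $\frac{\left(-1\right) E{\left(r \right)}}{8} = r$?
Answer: $408$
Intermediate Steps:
$E{\left(r \right)} = - 8 r$
$I{\left(c,y \right)} = c$ ($I{\left(c,y \right)} = 2 c - c = c$)
$- I{\left(-408,E{\left(\frac{15}{15} - \frac{15}{-8} \right)} \right)} = \left(-1\right) \left(-408\right) = 408$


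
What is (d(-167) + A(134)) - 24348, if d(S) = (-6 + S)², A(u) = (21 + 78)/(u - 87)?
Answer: 262406/47 ≈ 5583.1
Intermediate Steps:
A(u) = 99/(-87 + u)
(d(-167) + A(134)) - 24348 = ((-6 - 167)² + 99/(-87 + 134)) - 24348 = ((-173)² + 99/47) - 24348 = (29929 + 99*(1/47)) - 24348 = (29929 + 99/47) - 24348 = 1406762/47 - 24348 = 262406/47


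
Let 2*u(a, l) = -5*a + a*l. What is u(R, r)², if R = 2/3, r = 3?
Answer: 4/9 ≈ 0.44444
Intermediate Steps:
R = ⅔ (R = 2*(⅓) = ⅔ ≈ 0.66667)
u(a, l) = -5*a/2 + a*l/2 (u(a, l) = (-5*a + a*l)/2 = -5*a/2 + a*l/2)
u(R, r)² = ((½)*(⅔)*(-5 + 3))² = ((½)*(⅔)*(-2))² = (-⅔)² = 4/9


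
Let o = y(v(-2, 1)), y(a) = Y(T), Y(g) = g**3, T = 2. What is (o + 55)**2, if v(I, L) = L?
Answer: 3969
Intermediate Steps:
y(a) = 8 (y(a) = 2**3 = 8)
o = 8
(o + 55)**2 = (8 + 55)**2 = 63**2 = 3969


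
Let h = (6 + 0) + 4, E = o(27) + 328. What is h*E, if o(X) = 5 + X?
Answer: 3600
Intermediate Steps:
E = 360 (E = (5 + 27) + 328 = 32 + 328 = 360)
h = 10 (h = 6 + 4 = 10)
h*E = 10*360 = 3600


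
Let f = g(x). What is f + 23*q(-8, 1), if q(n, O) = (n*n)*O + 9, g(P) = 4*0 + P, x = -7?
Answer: 1672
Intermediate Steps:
g(P) = P (g(P) = 0 + P = P)
f = -7
q(n, O) = 9 + O*n² (q(n, O) = n²*O + 9 = O*n² + 9 = 9 + O*n²)
f + 23*q(-8, 1) = -7 + 23*(9 + 1*(-8)²) = -7 + 23*(9 + 1*64) = -7 + 23*(9 + 64) = -7 + 23*73 = -7 + 1679 = 1672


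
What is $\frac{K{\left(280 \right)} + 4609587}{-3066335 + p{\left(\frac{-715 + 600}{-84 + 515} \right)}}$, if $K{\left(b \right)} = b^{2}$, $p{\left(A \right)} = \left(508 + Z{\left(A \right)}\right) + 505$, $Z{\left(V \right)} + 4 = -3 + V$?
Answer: $- \frac{2020522397}{1321156914} \approx -1.5294$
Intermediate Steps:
$Z{\left(V \right)} = -7 + V$ ($Z{\left(V \right)} = -4 + \left(-3 + V\right) = -7 + V$)
$p{\left(A \right)} = 1006 + A$ ($p{\left(A \right)} = \left(508 + \left(-7 + A\right)\right) + 505 = \left(501 + A\right) + 505 = 1006 + A$)
$\frac{K{\left(280 \right)} + 4609587}{-3066335 + p{\left(\frac{-715 + 600}{-84 + 515} \right)}} = \frac{280^{2} + 4609587}{-3066335 + \left(1006 + \frac{-715 + 600}{-84 + 515}\right)} = \frac{78400 + 4609587}{-3066335 + \left(1006 - \frac{115}{431}\right)} = \frac{4687987}{-3066335 + \left(1006 - \frac{115}{431}\right)} = \frac{4687987}{-3066335 + \frac{433471}{431}} = \frac{4687987}{- \frac{1321156914}{431}} = 4687987 \left(- \frac{431}{1321156914}\right) = - \frac{2020522397}{1321156914}$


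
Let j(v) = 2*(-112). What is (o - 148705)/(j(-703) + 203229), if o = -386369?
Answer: -535074/203005 ≈ -2.6358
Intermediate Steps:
j(v) = -224
(o - 148705)/(j(-703) + 203229) = (-386369 - 148705)/(-224 + 203229) = -535074/203005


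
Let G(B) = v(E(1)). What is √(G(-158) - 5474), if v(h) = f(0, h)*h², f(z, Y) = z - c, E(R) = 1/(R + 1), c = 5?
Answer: 11*I*√181/2 ≈ 73.995*I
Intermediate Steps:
E(R) = 1/(1 + R)
f(z, Y) = -5 + z (f(z, Y) = z - 1*5 = z - 5 = -5 + z)
v(h) = -5*h² (v(h) = (-5 + 0)*h² = -5*h²)
G(B) = -5/4 (G(B) = -5/(1 + 1)² = -5*(1/2)² = -5*(½)² = -5*¼ = -5/4)
√(G(-158) - 5474) = √(-5/4 - 5474) = √(-21901/4) = 11*I*√181/2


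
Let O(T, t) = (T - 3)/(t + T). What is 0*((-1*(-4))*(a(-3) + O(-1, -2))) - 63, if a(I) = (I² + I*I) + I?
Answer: -63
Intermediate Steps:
a(I) = I + 2*I² (a(I) = (I² + I²) + I = 2*I² + I = I + 2*I²)
O(T, t) = (-3 + T)/(T + t)
0*((-1*(-4))*(a(-3) + O(-1, -2))) - 63 = 0*((-1*(-4))*(-3*(1 + 2*(-3)) + (-3 - 1)/(-1 - 2))) - 63 = 0*(4*(-3*(1 - 6) - 4/(-3))) - 63 = 0*(4*(-3*(-5) - ⅓*(-4))) - 63 = 0*(4*(15 + 4/3)) - 63 = 0*(4*(49/3)) - 63 = 0*(196/3) - 63 = 0 - 63 = -63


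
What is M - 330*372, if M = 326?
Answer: -122434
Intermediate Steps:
M - 330*372 = 326 - 330*372 = 326 - 122760 = -122434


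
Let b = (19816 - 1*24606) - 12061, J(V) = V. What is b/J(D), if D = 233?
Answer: -16851/233 ≈ -72.322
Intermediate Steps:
b = -16851 (b = (19816 - 24606) - 12061 = -4790 - 12061 = -16851)
b/J(D) = -16851/233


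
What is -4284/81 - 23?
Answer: -683/9 ≈ -75.889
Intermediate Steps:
-4284/81 - 23 = -28*17/9 - 23 = -476/9 - 23 = -683/9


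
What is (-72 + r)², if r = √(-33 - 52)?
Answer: (72 - I*√85)² ≈ 5099.0 - 1327.6*I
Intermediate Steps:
r = I*√85 (r = √(-85) = I*√85 ≈ 9.2195*I)
(-72 + r)² = (-72 + I*√85)²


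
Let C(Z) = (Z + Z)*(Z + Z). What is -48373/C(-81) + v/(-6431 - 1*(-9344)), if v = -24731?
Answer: -263316971/25482924 ≈ -10.333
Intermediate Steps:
C(Z) = 4*Z**2 (C(Z) = (2*Z)*(2*Z) = 4*Z**2)
-48373/C(-81) + v/(-6431 - 1*(-9344)) = -48373/(4*(-81)**2) - 24731/(-6431 - 1*(-9344)) = -48373/(4*6561) - 24731/(-6431 + 9344) = -48373/26244 - 24731/2913 = -263316971/25482924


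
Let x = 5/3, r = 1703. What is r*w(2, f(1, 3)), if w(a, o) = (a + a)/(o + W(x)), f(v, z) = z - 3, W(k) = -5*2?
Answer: -3406/5 ≈ -681.20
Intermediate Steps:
x = 5/3 (x = 5*(⅓) = 5/3 ≈ 1.6667)
W(k) = -10
f(v, z) = -3 + z
w(a, o) = 2*a/(-10 + o) (w(a, o) = (a + a)/(o - 10) = (2*a)/(-10 + o) = 2*a/(-10 + o))
r*w(2, f(1, 3)) = 1703*(2*2/(-10 + (-3 + 3))) = 1703*(2*2/(-10 + 0)) = 1703*(2*2/(-10)) = 1703*(2*2*(-⅒)) = 1703*(-⅖) = -3406/5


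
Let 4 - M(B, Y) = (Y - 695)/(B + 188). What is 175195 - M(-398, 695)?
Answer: 175191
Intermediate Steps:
M(B, Y) = 4 - (-695 + Y)/(188 + B) (M(B, Y) = 4 - (Y - 695)/(B + 188) = 4 - (-695 + Y)/(188 + B))
175195 - M(-398, 695) = 175195 - (1447 - 1*695 + 4*(-398))/(188 - 398) = 175195 - (1447 - 695 - 1592)/(-210) = 175195 - (-1)*(-840)/210 = 175195 - 1*4 = 175195 - 4 = 175191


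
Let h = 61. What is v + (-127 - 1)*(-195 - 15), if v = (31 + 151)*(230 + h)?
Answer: 79842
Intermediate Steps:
v = 52962 (v = (31 + 151)*(230 + 61) = 182*291 = 52962)
v + (-127 - 1)*(-195 - 15) = 52962 + (-127 - 1)*(-195 - 15) = 52962 - 128*(-210) = 52962 + 26880 = 79842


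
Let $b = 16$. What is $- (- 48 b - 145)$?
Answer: $913$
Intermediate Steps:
$- (- 48 b - 145) = - (\left(-48\right) 16 - 145) = - (-768 - 145) = \left(-1\right) \left(-913\right) = 913$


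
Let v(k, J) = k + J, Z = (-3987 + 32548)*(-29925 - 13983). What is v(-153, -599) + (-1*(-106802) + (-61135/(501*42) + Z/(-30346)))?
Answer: 47051611366093/319270266 ≈ 1.4737e+5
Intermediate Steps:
Z = -1254056388 (Z = 28561*(-43908) = -1254056388)
v(k, J) = J + k
v(-153, -599) + (-1*(-106802) + (-61135/(501*42) + Z/(-30346))) = (-599 - 153) + (-1*(-106802) + (-61135/(501*42) - 1254056388/(-30346))) = -752 + (106802 + (-61135/21042 - 1254056388*(-1/30346))) = -752 + (106802 + (-61135*1/21042 + 627028194/15173)) = -752 + (106802 + (-61135/21042 + 627028194/15173)) = -752 + (106802 + 13192999656793/319270266) = -752 + 47291702606125/319270266 = 47051611366093/319270266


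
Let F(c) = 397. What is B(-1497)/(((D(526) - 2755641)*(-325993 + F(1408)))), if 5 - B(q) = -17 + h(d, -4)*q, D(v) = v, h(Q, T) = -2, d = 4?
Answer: -743/224263605885 ≈ -3.3131e-9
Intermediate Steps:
B(q) = 22 + 2*q (B(q) = 5 - (-17 - 2*q) = 5 + (17 + 2*q) = 22 + 2*q)
B(-1497)/(((D(526) - 2755641)*(-325993 + F(1408)))) = (22 + 2*(-1497))/(((526 - 2755641)*(-325993 + 397))) = (22 - 2994)/((-2755115*(-325596))) = -2972/897054423540 = -2972*1/897054423540 = -743/224263605885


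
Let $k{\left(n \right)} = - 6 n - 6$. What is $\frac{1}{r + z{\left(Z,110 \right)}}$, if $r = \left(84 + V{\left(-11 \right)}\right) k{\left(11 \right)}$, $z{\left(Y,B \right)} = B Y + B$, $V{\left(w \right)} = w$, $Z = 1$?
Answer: $- \frac{1}{5036} \approx -0.00019857$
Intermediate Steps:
$z{\left(Y,B \right)} = B + B Y$
$k{\left(n \right)} = -6 - 6 n$
$r = -5256$ ($r = \left(84 - 11\right) \left(-6 - 66\right) = 73 \left(-6 - 66\right) = 73 \left(-72\right) = -5256$)
$\frac{1}{r + z{\left(Z,110 \right)}} = \frac{1}{-5256 + 110 \left(1 + 1\right)} = \frac{1}{-5256 + 110 \cdot 2} = \frac{1}{-5256 + 220} = \frac{1}{-5036} = - \frac{1}{5036}$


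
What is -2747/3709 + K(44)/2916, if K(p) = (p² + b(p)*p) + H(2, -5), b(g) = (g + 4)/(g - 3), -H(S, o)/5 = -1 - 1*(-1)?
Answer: -6545335/110858301 ≈ -0.059042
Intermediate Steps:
H(S, o) = 0 (H(S, o) = -5*(-1 - 1*(-1)) = -5*(-1 + 1) = -5*0 = 0)
b(g) = (4 + g)/(-3 + g)
K(p) = p² + p*(4 + p)/(-3 + p) (K(p) = (p² + ((4 + p)/(-3 + p))*p) + 0 = (p² + p*(4 + p)/(-3 + p)) + 0 = p² + p*(4 + p)/(-3 + p))
-2747/3709 + K(44)/2916 = -2747/3709 + (44*(4 + 44 + 44*(-3 + 44))/(-3 + 44))/2916 = -2747*1/3709 + (44*(4 + 44 + 44*41)/41)*(1/2916) = -2747/3709 + (44*(1/41)*(4 + 44 + 1804))*(1/2916) = -2747/3709 + (44*(1/41)*1852)*(1/2916) = -2747/3709 + (81488/41)*(1/2916) = -2747/3709 + 20372/29889 = -6545335/110858301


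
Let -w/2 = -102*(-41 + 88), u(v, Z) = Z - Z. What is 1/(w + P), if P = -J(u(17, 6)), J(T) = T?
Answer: 1/9588 ≈ 0.00010430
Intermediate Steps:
u(v, Z) = 0
P = 0 (P = -1*0 = 0)
w = 9588 (w = -(-204)*(-41 + 88) = -(-204)*47 = -2*(-4794) = 9588)
1/(w + P) = 1/(9588 + 0) = 1/9588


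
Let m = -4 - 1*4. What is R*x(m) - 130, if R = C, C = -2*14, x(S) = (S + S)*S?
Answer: -3714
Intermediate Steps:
m = -8 (m = -4 - 4 = -8)
x(S) = 2*S² (x(S) = (2*S)*S = 2*S²)
C = -28
R = -28
R*x(m) - 130 = -56*(-8)² - 130 = -56*64 - 130 = -28*128 - 130 = -3584 - 130 = -3714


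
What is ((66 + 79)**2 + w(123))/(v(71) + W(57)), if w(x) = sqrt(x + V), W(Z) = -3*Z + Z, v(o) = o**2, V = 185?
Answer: 21025/4927 + 2*sqrt(77)/4927 ≈ 4.2709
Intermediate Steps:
W(Z) = -2*Z
w(x) = sqrt(185 + x) (w(x) = sqrt(x + 185) = sqrt(185 + x))
((66 + 79)**2 + w(123))/(v(71) + W(57)) = ((66 + 79)**2 + sqrt(185 + 123))/(71**2 - 2*57) = (145**2 + sqrt(308))/(5041 - 114) = (21025 + 2*sqrt(77))/4927 = (21025 + 2*sqrt(77))*(1/4927) = 21025/4927 + 2*sqrt(77)/4927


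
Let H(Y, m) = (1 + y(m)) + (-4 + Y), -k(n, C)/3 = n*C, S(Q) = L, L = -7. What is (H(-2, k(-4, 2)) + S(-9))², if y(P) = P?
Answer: 144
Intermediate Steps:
S(Q) = -7
k(n, C) = -3*C*n (k(n, C) = -3*n*C = -3*C*n)
H(Y, m) = -3 + Y + m (H(Y, m) = (1 + m) + (-4 + Y) = -3 + Y + m)
(H(-2, k(-4, 2)) + S(-9))² = ((-3 - 2 - 3*2*(-4)) - 7)² = ((-3 - 2 + 24) - 7)² = (19 - 7)² = 12² = 144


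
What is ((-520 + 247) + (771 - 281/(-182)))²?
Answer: 8265900889/33124 ≈ 2.4954e+5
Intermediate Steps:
((-520 + 247) + (771 - 281/(-182)))² = (-273 + (771 - 281*(-1/182)))² = (-273 + (771 + 281/182))² = (-273 + 140603/182)² = (90917/182)² = 8265900889/33124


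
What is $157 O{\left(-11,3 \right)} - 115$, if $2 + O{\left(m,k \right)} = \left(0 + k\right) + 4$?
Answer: $670$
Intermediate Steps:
$O{\left(m,k \right)} = 2 + k$ ($O{\left(m,k \right)} = -2 + \left(\left(0 + k\right) + 4\right) = -2 + \left(k + 4\right) = -2 + \left(4 + k\right) = 2 + k$)
$157 O{\left(-11,3 \right)} - 115 = 157 \left(2 + 3\right) - 115 = 157 \cdot 5 - 115 = 785 - 115 = 670$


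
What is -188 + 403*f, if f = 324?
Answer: 130384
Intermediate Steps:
-188 + 403*f = -188 + 403*324 = -188 + 130572 = 130384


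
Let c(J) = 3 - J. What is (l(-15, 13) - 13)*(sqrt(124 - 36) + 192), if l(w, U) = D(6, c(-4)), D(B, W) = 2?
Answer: -2112 - 22*sqrt(22) ≈ -2215.2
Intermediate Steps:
l(w, U) = 2
(l(-15, 13) - 13)*(sqrt(124 - 36) + 192) = (2 - 13)*(sqrt(124 - 36) + 192) = -11*(sqrt(88) + 192) = -11*(2*sqrt(22) + 192) = -11*(192 + 2*sqrt(22)) = -2112 - 22*sqrt(22)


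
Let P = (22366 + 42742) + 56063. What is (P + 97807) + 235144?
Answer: 454122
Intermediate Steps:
P = 121171 (P = 65108 + 56063 = 121171)
(P + 97807) + 235144 = (121171 + 97807) + 235144 = 218978 + 235144 = 454122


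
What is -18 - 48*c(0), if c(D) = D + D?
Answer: -18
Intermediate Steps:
c(D) = 2*D
-18 - 48*c(0) = -18 - 96*0 = -18 - 48*0 = -18 + 0 = -18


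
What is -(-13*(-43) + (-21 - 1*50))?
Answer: -488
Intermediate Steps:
-(-13*(-43) + (-21 - 1*50)) = -(559 + (-21 - 50)) = -(559 - 71) = -1*488 = -488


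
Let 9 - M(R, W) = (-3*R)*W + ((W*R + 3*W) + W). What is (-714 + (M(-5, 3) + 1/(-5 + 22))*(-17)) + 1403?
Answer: 1249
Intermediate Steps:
M(R, W) = 9 - 4*W + 2*R*W (M(R, W) = 9 - ((-3*R)*W + ((W*R + 3*W) + W)) = 9 - (-3*R*W + ((R*W + 3*W) + W)) = 9 - (-3*R*W + ((3*W + R*W) + W)) = 9 - (-3*R*W + (4*W + R*W)) = 9 - (4*W - 2*R*W) = 9 + (-4*W + 2*R*W) = 9 - 4*W + 2*R*W)
(-714 + (M(-5, 3) + 1/(-5 + 22))*(-17)) + 1403 = (-714 + ((9 - 4*3 + 2*(-5)*3) + 1/(-5 + 22))*(-17)) + 1403 = (-714 + ((9 - 12 - 30) + 1/17)*(-17)) + 1403 = (-714 + (-33 + 1/17)*(-17)) + 1403 = (-714 - 560/17*(-17)) + 1403 = (-714 + 560) + 1403 = -154 + 1403 = 1249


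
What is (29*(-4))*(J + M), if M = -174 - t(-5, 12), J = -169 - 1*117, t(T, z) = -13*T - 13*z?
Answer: 42804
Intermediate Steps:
J = -286 (J = -169 - 117 = -286)
M = -83 (M = -174 - (-13*(-5) - 13*12) = -174 - (65 - 156) = -174 - 1*(-91) = -174 + 91 = -83)
(29*(-4))*(J + M) = (29*(-4))*(-286 - 83) = -116*(-369) = 42804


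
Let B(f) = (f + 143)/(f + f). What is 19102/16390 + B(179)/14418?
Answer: 24650750317/21149836290 ≈ 1.1655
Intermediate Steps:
B(f) = (143 + f)/(2*f) (B(f) = (143 + f)/((2*f)) = (143 + f)*(1/(2*f)) = (143 + f)/(2*f))
19102/16390 + B(179)/14418 = 19102/16390 + ((½)*(143 + 179)/179)/14418 = 19102*(1/16390) + ((½)*(1/179)*322)*(1/14418) = 9551/8195 + (161/179)*(1/14418) = 9551/8195 + 161/2580822 = 24650750317/21149836290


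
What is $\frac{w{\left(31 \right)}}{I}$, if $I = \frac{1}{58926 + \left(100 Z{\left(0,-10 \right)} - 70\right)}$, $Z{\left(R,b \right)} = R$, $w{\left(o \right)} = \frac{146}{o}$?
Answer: $\frac{8592976}{31} \approx 2.7719 \cdot 10^{5}$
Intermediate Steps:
$I = \frac{1}{58856}$ ($I = \frac{1}{58926 + \left(100 \cdot 0 - 70\right)} = \frac{1}{58926 + \left(0 - 70\right)} = \frac{1}{58926 - 70} = \frac{1}{58856} \approx 1.6991 \cdot 10^{-5}$)
$\frac{w{\left(31 \right)}}{I} = \frac{146}{31} \frac{1}{\frac{1}{58856}} = 146 \cdot \frac{1}{31} \cdot 58856 = \frac{146}{31} \cdot 58856 = \frac{8592976}{31}$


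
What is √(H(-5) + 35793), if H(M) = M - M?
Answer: 3*√3977 ≈ 189.19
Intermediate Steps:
H(M) = 0
√(H(-5) + 35793) = √(0 + 35793) = √35793 = 3*√3977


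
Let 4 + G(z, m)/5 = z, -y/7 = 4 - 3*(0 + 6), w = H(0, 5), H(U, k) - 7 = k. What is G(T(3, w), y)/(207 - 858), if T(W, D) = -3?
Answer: 5/93 ≈ 0.053763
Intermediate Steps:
H(U, k) = 7 + k
w = 12 (w = 7 + 5 = 12)
y = 98 (y = -7*(4 - 3*(0 + 6)) = -7*(4 - 3*6) = -7*(4 - 18) = -7*(-14) = 98)
G(z, m) = -20 + 5*z
G(T(3, w), y)/(207 - 858) = (-20 + 5*(-3))/(207 - 858) = (-20 - 15)/(-651) = -1/651*(-35) = 5/93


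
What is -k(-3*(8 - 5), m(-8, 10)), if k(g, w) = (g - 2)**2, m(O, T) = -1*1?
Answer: -121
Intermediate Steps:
m(O, T) = -1
k(g, w) = (-2 + g)**2
-k(-3*(8 - 5), m(-8, 10)) = -(-2 - 3*(8 - 5))**2 = -(-2 - 3*3)**2 = -(-2 - 9)**2 = -1*(-11)**2 = -1*121 = -121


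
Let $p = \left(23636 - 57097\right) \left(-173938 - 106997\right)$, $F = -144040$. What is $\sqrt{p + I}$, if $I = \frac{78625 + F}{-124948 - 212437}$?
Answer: $\frac{\sqrt{42801234584106509106}}{67477} \approx 96956.0$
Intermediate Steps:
$I = \frac{13083}{67477}$ ($I = \frac{78625 - 144040}{-124948 - 212437} = - \frac{65415}{-337385} = \left(-65415\right) \left(- \frac{1}{337385}\right) = \frac{13083}{67477} \approx 0.19389$)
$p = 9400366035$ ($p = \left(-33461\right) \left(-280935\right) = 9400366035$)
$\sqrt{p + I} = \sqrt{9400366035 + \frac{13083}{67477}} = \sqrt{\frac{634308498956778}{67477}} = \frac{\sqrt{42801234584106509106}}{67477}$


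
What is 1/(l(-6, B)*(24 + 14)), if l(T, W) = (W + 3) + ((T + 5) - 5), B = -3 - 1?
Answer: -1/266 ≈ -0.0037594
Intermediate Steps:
B = -4
l(T, W) = 3 + T + W (l(T, W) = (3 + W) + ((5 + T) - 5) = (3 + W) + T = 3 + T + W)
1/(l(-6, B)*(24 + 14)) = 1/((3 - 6 - 4)*(24 + 14)) = 1/(-7*38) = 1/(-266) = -1/266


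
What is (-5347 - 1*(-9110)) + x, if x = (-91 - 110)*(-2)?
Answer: 4165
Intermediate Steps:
x = 402 (x = -201*(-2) = 402)
(-5347 - 1*(-9110)) + x = (-5347 - 1*(-9110)) + 402 = (-5347 + 9110) + 402 = 3763 + 402 = 4165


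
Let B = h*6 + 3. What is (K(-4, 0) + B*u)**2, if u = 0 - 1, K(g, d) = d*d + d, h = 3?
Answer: 441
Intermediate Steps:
K(g, d) = d + d**2 (K(g, d) = d**2 + d = d + d**2)
u = -1
B = 21 (B = 3*6 + 3 = 18 + 3 = 21)
(K(-4, 0) + B*u)**2 = (0*(1 + 0) + 21*(-1))**2 = (0*1 - 21)**2 = (0 - 21)**2 = (-21)**2 = 441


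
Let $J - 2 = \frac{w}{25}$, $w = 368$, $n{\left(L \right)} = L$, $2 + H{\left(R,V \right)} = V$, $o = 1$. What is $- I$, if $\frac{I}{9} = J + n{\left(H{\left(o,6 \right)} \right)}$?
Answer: $- \frac{4662}{25} \approx -186.48$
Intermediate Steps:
$H{\left(R,V \right)} = -2 + V$
$J = \frac{418}{25}$ ($J = 2 + \frac{368}{25} = \frac{418}{25} \approx 16.72$)
$I = \frac{4662}{25}$ ($I = 9 \left(\frac{418}{25} + \left(-2 + 6\right)\right) = 9 \left(\frac{418}{25} + 4\right) = 9 \cdot \frac{518}{25} = \frac{4662}{25} \approx 186.48$)
$- I = \left(-1\right) \frac{4662}{25} = - \frac{4662}{25}$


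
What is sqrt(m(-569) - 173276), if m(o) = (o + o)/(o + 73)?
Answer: I*sqrt(2664256498)/124 ≈ 416.26*I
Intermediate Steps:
m(o) = 2*o/(73 + o) (m(o) = (2*o)/(73 + o) = 2*o/(73 + o))
sqrt(m(-569) - 173276) = sqrt(2*(-569)/(73 - 569) - 173276) = sqrt(2*(-569)/(-496) - 173276) = sqrt(2*(-569)*(-1/496) - 173276) = sqrt(569/248 - 173276) = sqrt(-42971879/248) = I*sqrt(2664256498)/124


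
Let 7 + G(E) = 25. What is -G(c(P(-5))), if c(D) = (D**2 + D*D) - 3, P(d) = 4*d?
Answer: -18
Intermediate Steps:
c(D) = -3 + 2*D**2 (c(D) = (D**2 + D**2) - 3 = 2*D**2 - 3 = -3 + 2*D**2)
G(E) = 18 (G(E) = -7 + 25 = 18)
-G(c(P(-5))) = -1*18 = -18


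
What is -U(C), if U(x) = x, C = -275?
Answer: 275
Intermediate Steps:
-U(C) = -1*(-275) = 275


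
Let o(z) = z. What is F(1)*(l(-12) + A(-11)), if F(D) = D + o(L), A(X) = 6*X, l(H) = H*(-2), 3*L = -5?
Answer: 28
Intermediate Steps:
L = -5/3 (L = (⅓)*(-5) = -5/3 ≈ -1.6667)
l(H) = -2*H
F(D) = -5/3 + D (F(D) = D - 5/3 = -5/3 + D)
F(1)*(l(-12) + A(-11)) = (-5/3 + 1)*(-2*(-12) + 6*(-11)) = -2*(24 - 66)/3 = -⅔*(-42) = 28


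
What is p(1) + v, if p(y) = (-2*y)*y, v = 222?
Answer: 220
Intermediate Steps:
p(y) = -2*y**2
p(1) + v = -2*1**2 + 222 = -2*1 + 222 = -2 + 222 = 220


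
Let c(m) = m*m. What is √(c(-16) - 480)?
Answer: 4*I*√14 ≈ 14.967*I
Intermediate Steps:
c(m) = m²
√(c(-16) - 480) = √((-16)² - 480) = √(256 - 480) = √(-224) = 4*I*√14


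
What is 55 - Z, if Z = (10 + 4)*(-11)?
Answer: 209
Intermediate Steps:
Z = -154 (Z = 14*(-11) = -154)
55 - Z = 55 - 1*(-154) = 55 + 154 = 209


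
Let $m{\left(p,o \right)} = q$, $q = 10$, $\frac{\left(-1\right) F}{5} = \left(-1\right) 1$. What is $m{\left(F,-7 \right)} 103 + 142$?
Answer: $1172$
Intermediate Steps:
$F = 5$ ($F = - 5 \left(\left(-1\right) 1\right) = \left(-5\right) \left(-1\right) = 5$)
$m{\left(p,o \right)} = 10$
$m{\left(F,-7 \right)} 103 + 142 = 10 \cdot 103 + 142 = 1030 + 142 = 1172$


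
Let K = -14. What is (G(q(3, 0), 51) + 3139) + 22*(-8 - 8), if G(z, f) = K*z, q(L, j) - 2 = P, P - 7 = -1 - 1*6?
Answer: 2759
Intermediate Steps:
P = 0 (P = 7 + (-1 - 1*6) = 7 + (-1 - 6) = 7 - 7 = 0)
q(L, j) = 2 (q(L, j) = 2 + 0 = 2)
G(z, f) = -14*z
(G(q(3, 0), 51) + 3139) + 22*(-8 - 8) = (-14*2 + 3139) + 22*(-8 - 8) = (-28 + 3139) + 22*(-16) = 3111 - 352 = 2759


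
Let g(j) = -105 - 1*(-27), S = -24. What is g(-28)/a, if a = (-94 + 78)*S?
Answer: -13/64 ≈ -0.20313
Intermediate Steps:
g(j) = -78 (g(j) = -105 + 27 = -78)
a = 384 (a = (-94 + 78)*(-24) = -16*(-24) = 384)
g(-28)/a = -78/384 = -78*1/384 = -13/64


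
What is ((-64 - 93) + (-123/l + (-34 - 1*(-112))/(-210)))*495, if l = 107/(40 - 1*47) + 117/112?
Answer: -14945580/203 ≈ -73624.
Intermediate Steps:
l = -1595/112 (l = 107/(40 - 47) + 117*(1/112) = 107/(-7) + 117/112 = 107*(-1/7) + 117/112 = -107/7 + 117/112 = -1595/112 ≈ -14.241)
((-64 - 93) + (-123/l + (-34 - 1*(-112))/(-210)))*495 = ((-64 - 93) + (-123/(-1595/112) + (-34 - 1*(-112))/(-210)))*495 = (-157 + (-123*(-112/1595) + (-34 + 112)*(-1/210)))*495 = (-157 + (13776/1595 + 78*(-1/210)))*495 = (-157 + (13776/1595 - 13/35))*495 = (-157 + 18457/2233)*495 = -332124/2233*495 = -14945580/203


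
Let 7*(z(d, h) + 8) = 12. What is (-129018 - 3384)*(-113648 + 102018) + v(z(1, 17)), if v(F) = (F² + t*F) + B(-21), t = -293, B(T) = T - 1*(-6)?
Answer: 75452019185/49 ≈ 1.5398e+9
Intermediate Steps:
B(T) = 6 + T (B(T) = T + 6 = 6 + T)
z(d, h) = -44/7 (z(d, h) = -8 + (⅐)*12 = -8 + 12/7 = -44/7)
v(F) = -15 + F² - 293*F (v(F) = (F² - 293*F) + (6 - 21) = (F² - 293*F) - 15 = -15 + F² - 293*F)
(-129018 - 3384)*(-113648 + 102018) + v(z(1, 17)) = (-129018 - 3384)*(-113648 + 102018) + (-15 + (-44/7)² - 293*(-44/7)) = -132402*(-11630) + (-15 + 1936/49 + 12892/7) = 1539835260 + 91445/49 = 75452019185/49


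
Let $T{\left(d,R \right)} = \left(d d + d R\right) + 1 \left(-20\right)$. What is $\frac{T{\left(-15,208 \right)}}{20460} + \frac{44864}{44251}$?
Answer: $\frac{14344105}{16461372} \approx 0.87138$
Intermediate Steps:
$T{\left(d,R \right)} = -20 + d^{2} + R d$ ($T{\left(d,R \right)} = \left(d^{2} + R d\right) - 20 = -20 + d^{2} + R d$)
$\frac{T{\left(-15,208 \right)}}{20460} + \frac{44864}{44251} = \frac{-20 + \left(-15\right)^{2} + 208 \left(-15\right)}{20460} + \frac{44864}{44251} = \left(-20 + 225 - 3120\right) \frac{1}{20460} + 44864 \cdot \frac{1}{44251} = \left(-2915\right) \frac{1}{20460} + \frac{44864}{44251} = - \frac{53}{372} + \frac{44864}{44251} = \frac{14344105}{16461372}$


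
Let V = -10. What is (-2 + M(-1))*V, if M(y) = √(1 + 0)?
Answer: 10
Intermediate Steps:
M(y) = 1 (M(y) = √1 = 1)
(-2 + M(-1))*V = (-2 + 1)*(-10) = -1*(-10) = 10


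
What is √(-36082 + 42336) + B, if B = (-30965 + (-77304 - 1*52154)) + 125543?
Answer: -34880 + √6254 ≈ -34801.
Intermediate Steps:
B = -34880 (B = (-30965 + (-77304 - 52154)) + 125543 = (-30965 - 129458) + 125543 = -160423 + 125543 = -34880)
√(-36082 + 42336) + B = √(-36082 + 42336) - 34880 = √6254 - 34880 = -34880 + √6254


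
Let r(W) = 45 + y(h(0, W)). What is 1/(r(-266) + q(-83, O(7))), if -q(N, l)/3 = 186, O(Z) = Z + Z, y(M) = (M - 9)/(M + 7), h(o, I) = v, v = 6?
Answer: -13/6672 ≈ -0.0019484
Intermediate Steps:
h(o, I) = 6
y(M) = (-9 + M)/(7 + M)
r(W) = 582/13 (r(W) = 45 + (-9 + 6)/(7 + 6) = 45 - 3/13 = 582/13)
O(Z) = 2*Z
q(N, l) = -558 (q(N, l) = -3*186 = -558)
1/(r(-266) + q(-83, O(7))) = 1/(582/13 - 558) = 1/(-6672/13) = -13/6672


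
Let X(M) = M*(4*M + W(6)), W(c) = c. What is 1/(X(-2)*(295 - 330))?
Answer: -1/140 ≈ -0.0071429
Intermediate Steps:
X(M) = M*(6 + 4*M) (X(M) = M*(4*M + 6) = M*(6 + 4*M))
1/(X(-2)*(295 - 330)) = 1/((2*(-2)*(3 + 2*(-2)))*(295 - 330)) = 1/((2*(-2)*(3 - 4))*(-35)) = 1/((2*(-2)*(-1))*(-35)) = 1/(4*(-35)) = 1/(-140) = -1/140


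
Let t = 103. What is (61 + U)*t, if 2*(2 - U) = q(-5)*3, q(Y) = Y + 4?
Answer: 13287/2 ≈ 6643.5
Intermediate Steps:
q(Y) = 4 + Y
U = 7/2 (U = 2 - (4 - 5)*3/2 = 2 - (-1)*3/2 = 2 - 1/2*(-3) = 2 + 3/2 = 7/2 ≈ 3.5000)
(61 + U)*t = (61 + 7/2)*103 = (129/2)*103 = 13287/2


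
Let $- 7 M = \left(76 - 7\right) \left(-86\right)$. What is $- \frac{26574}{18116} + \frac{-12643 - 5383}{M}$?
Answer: $- \frac{610900807}{26875086} \approx -22.731$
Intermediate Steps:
$M = \frac{5934}{7}$ ($M = - \frac{\left(76 - 7\right) \left(-86\right)}{7} = - \frac{69 \left(-86\right)}{7} = \left(- \frac{1}{7}\right) \left(-5934\right) = \frac{5934}{7} \approx 847.71$)
$- \frac{26574}{18116} + \frac{-12643 - 5383}{M} = - \frac{26574}{18116} + \frac{-12643 - 5383}{\frac{5934}{7}} = \left(-26574\right) \frac{1}{18116} + \left(-12643 - 5383\right) \frac{7}{5934} = - \frac{13287}{9058} - \frac{63091}{2967} = - \frac{610900807}{26875086}$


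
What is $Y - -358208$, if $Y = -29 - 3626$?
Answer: $354553$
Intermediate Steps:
$Y = -3655$ ($Y = -29 - 3626 = -3655$)
$Y - -358208 = -3655 - -358208 = -3655 + 358208 = 354553$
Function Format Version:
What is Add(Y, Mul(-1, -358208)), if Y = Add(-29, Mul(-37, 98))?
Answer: 354553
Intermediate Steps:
Y = -3655 (Y = Add(-29, -3626) = -3655)
Add(Y, Mul(-1, -358208)) = Add(-3655, Mul(-1, -358208)) = Add(-3655, 358208) = 354553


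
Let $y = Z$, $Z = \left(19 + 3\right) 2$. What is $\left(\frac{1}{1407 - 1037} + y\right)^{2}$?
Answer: $\frac{265070961}{136900} \approx 1936.2$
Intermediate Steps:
$Z = 44$ ($Z = 22 \cdot 2 = 44$)
$y = 44$
$\left(\frac{1}{1407 - 1037} + y\right)^{2} = \left(\frac{1}{1407 - 1037} + 44\right)^{2} = \left(\frac{1}{370} + 44\right)^{2} = \left(\frac{16281}{370}\right)^{2} = \frac{265070961}{136900}$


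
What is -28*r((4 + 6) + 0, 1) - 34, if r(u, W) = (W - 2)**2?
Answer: -62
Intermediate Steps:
r(u, W) = (-2 + W)**2
-28*r((4 + 6) + 0, 1) - 34 = -28*(-2 + 1)**2 - 34 = -28*(-1)**2 - 34 = -28*1 - 34 = -28 - 34 = -62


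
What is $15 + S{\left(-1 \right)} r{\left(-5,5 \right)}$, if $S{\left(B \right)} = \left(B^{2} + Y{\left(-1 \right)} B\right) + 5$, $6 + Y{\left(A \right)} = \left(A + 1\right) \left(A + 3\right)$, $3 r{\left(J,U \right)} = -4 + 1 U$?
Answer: $19$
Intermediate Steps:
$r{\left(J,U \right)} = - \frac{4}{3} + \frac{U}{3}$ ($r{\left(J,U \right)} = \frac{-4 + 1 U}{3} = \frac{-4 + U}{3} = - \frac{4}{3} + \frac{U}{3}$)
$Y{\left(A \right)} = -6 + \left(1 + A\right) \left(3 + A\right)$ ($Y{\left(A \right)} = -6 + \left(A + 1\right) \left(A + 3\right) = -6 + \left(1 + A\right) \left(3 + A\right)$)
$S{\left(B \right)} = 5 + B^{2} - 6 B$ ($S{\left(B \right)} = \left(B^{2} + \left(-3 + \left(-1\right)^{2} + 4 \left(-1\right)\right) B\right) + 5 = \left(B^{2} + \left(-3 + 1 - 4\right) B\right) + 5 = \left(B^{2} - 6 B\right) + 5 = 5 + B^{2} - 6 B$)
$15 + S{\left(-1 \right)} r{\left(-5,5 \right)} = 15 + \left(5 + \left(-1\right)^{2} - -6\right) \left(- \frac{4}{3} + \frac{1}{3} \cdot 5\right) = 15 + \left(5 + 1 + 6\right) \left(- \frac{4}{3} + \frac{5}{3}\right) = 15 + 12 \cdot \frac{1}{3} = 15 + 4 = 19$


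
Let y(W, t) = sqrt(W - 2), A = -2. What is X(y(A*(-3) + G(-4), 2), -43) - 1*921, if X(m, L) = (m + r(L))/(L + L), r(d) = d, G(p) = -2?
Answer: -1841/2 - sqrt(2)/86 ≈ -920.52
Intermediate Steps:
y(W, t) = sqrt(-2 + W)
X(m, L) = (L + m)/(2*L) (X(m, L) = (m + L)/(L + L) = (L + m)/((2*L)) = (L + m)*(1/(2*L)) = (L + m)/(2*L))
X(y(A*(-3) + G(-4), 2), -43) - 1*921 = (1/2)*(-43 + sqrt(-2 + (-2*(-3) - 2)))/(-43) - 1*921 = (1/2)*(-1/43)*(-43 + sqrt(-2 + (6 - 2))) - 921 = (1/2)*(-1/43)*(-43 + sqrt(-2 + 4)) - 921 = (1/2)*(-1/43)*(-43 + sqrt(2)) - 921 = (1/2 - sqrt(2)/86) - 921 = -1841/2 - sqrt(2)/86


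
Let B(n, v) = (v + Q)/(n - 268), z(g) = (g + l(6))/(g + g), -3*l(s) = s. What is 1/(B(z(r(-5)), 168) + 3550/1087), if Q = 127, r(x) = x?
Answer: 2905551/6282500 ≈ 0.46248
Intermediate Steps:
l(s) = -s/3
z(g) = (-2 + g)/(2*g) (z(g) = (g - ⅓*6)/(g + g) = (g - 2)/((2*g)) = (-2 + g)*(1/(2*g)) = (-2 + g)/(2*g))
B(n, v) = (127 + v)/(-268 + n) (B(n, v) = (v + 127)/(n - 268) = (127 + v)/(-268 + n))
1/(B(z(r(-5)), 168) + 3550/1087) = 1/((127 + 168)/(-268 + (½)*(-2 - 5)/(-5)) + 3550/1087) = 1/(295/(-268 + (½)*(-⅕)*(-7)) + 3550*(1/1087)) = 1/(295/(-268 + 7/10) + 3550/1087) = 1/(295/(-2673/10) + 3550/1087) = 1/(-10/2673*295 + 3550/1087) = 1/(-2950/2673 + 3550/1087) = 1/(6282500/2905551) = 2905551/6282500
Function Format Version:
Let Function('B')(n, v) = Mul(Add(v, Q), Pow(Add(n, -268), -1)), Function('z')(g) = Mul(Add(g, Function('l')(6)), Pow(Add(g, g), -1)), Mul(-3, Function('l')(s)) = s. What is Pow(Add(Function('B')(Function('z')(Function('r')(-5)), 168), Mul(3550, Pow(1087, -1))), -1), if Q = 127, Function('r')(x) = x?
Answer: Rational(2905551, 6282500) ≈ 0.46248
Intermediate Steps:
Function('l')(s) = Mul(Rational(-1, 3), s)
Function('z')(g) = Mul(Rational(1, 2), Pow(g, -1), Add(-2, g)) (Function('z')(g) = Mul(Add(g, Mul(Rational(-1, 3), 6)), Pow(Add(g, g), -1)) = Mul(Add(g, -2), Pow(Mul(2, g), -1)) = Mul(Add(-2, g), Mul(Rational(1, 2), Pow(g, -1))) = Mul(Rational(1, 2), Pow(g, -1), Add(-2, g)))
Function('B')(n, v) = Mul(Pow(Add(-268, n), -1), Add(127, v)) (Function('B')(n, v) = Mul(Add(v, 127), Pow(Add(n, -268), -1)) = Mul(Add(127, v), Pow(Add(-268, n), -1)) = Mul(Pow(Add(-268, n), -1), Add(127, v)))
Pow(Add(Function('B')(Function('z')(Function('r')(-5)), 168), Mul(3550, Pow(1087, -1))), -1) = Pow(Add(Mul(Pow(Add(-268, Mul(Rational(1, 2), Pow(-5, -1), Add(-2, -5))), -1), Add(127, 168)), Mul(3550, Pow(1087, -1))), -1) = Pow(Add(Mul(Pow(Add(-268, Mul(Rational(1, 2), Rational(-1, 5), -7)), -1), 295), Mul(3550, Rational(1, 1087))), -1) = Pow(Add(Mul(Pow(Add(-268, Rational(7, 10)), -1), 295), Rational(3550, 1087)), -1) = Pow(Add(Mul(Pow(Rational(-2673, 10), -1), 295), Rational(3550, 1087)), -1) = Pow(Add(Mul(Rational(-10, 2673), 295), Rational(3550, 1087)), -1) = Pow(Add(Rational(-2950, 2673), Rational(3550, 1087)), -1) = Pow(Rational(6282500, 2905551), -1) = Rational(2905551, 6282500)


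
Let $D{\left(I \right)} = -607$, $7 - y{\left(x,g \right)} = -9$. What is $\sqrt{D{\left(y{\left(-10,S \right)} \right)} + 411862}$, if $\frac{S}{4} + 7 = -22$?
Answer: $3 \sqrt{45695} \approx 641.29$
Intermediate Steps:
$S = -116$ ($S = -28 + 4 \left(-22\right) = -28 - 88 = -116$)
$y{\left(x,g \right)} = 16$ ($y{\left(x,g \right)} = 7 - -9 = 7 + 9 = 16$)
$\sqrt{D{\left(y{\left(-10,S \right)} \right)} + 411862} = \sqrt{-607 + 411862} = \sqrt{411255} = 3 \sqrt{45695}$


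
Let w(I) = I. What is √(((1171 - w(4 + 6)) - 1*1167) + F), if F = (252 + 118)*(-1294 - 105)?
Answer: 14*I*√2641 ≈ 719.47*I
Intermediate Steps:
F = -517630 (F = 370*(-1399) = -517630)
√(((1171 - w(4 + 6)) - 1*1167) + F) = √(((1171 - (4 + 6)) - 1*1167) - 517630) = √(((1171 - 1*10) - 1167) - 517630) = √(((1171 - 10) - 1167) - 517630) = √((1161 - 1167) - 517630) = √(-6 - 517630) = √(-517636) = 14*I*√2641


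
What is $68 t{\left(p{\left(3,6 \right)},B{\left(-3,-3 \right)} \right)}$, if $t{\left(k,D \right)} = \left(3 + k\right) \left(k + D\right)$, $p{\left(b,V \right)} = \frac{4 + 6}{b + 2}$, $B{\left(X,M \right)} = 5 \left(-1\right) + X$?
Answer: $-2040$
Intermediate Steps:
$B{\left(X,M \right)} = -5 + X$
$p{\left(b,V \right)} = \frac{10}{2 + b}$
$t{\left(k,D \right)} = \left(3 + k\right) \left(D + k\right)$
$68 t{\left(p{\left(3,6 \right)},B{\left(-3,-3 \right)} \right)} = 68 \left(\left(\frac{10}{2 + 3}\right)^{2} + 3 \left(-5 - 3\right) + 3 \frac{10}{2 + 3} + \left(-5 - 3\right) \frac{10}{2 + 3}\right) = 68 \left(\left(\frac{10}{5}\right)^{2} + 3 \left(-8\right) + 3 \cdot \frac{10}{5} - 8 \cdot \frac{10}{5}\right) = 68 \left(\left(10 \cdot \frac{1}{5}\right)^{2} - 24 + 3 \cdot 10 \cdot \frac{1}{5} - 8 \cdot 10 \cdot \frac{1}{5}\right) = 68 \left(2^{2} - 24 + 3 \cdot 2 - 16\right) = 68 \left(4 - 24 + 6 - 16\right) = 68 \left(-30\right) = -2040$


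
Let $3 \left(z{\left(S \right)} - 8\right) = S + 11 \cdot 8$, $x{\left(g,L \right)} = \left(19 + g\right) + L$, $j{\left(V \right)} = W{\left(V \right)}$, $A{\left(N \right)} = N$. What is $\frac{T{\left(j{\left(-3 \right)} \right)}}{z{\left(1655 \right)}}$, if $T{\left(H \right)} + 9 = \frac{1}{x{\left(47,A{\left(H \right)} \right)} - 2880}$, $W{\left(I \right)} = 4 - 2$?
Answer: $- \frac{25309}{1656268} \approx -0.015281$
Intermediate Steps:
$W{\left(I \right)} = 2$
$j{\left(V \right)} = 2$
$x{\left(g,L \right)} = 19 + L + g$
$z{\left(S \right)} = \frac{112}{3} + \frac{S}{3}$ ($z{\left(S \right)} = 8 + \frac{S + 11 \cdot 8}{3} = 8 + \frac{S + 88}{3} = 8 + \frac{88 + S}{3} = 8 + \left(\frac{88}{3} + \frac{S}{3}\right) = \frac{112}{3} + \frac{S}{3}$)
$T{\left(H \right)} = -9 + \frac{1}{-2814 + H}$ ($T{\left(H \right)} = -9 + \frac{1}{\left(19 + H + 47\right) - 2880} = -9 + \frac{1}{\left(66 + H\right) - 2880} = -9 + \frac{1}{-2814 + H}$)
$\frac{T{\left(j{\left(-3 \right)} \right)}}{z{\left(1655 \right)}} = \frac{\frac{1}{-2814 + 2} \left(25327 - 18\right)}{\frac{112}{3} + \frac{1}{3} \cdot 1655} = \frac{\frac{1}{-2812} \left(25327 - 18\right)}{\frac{112}{3} + \frac{1655}{3}} = \frac{\left(- \frac{1}{2812}\right) 25309}{589} = \left(- \frac{25309}{2812}\right) \frac{1}{589} = - \frac{25309}{1656268}$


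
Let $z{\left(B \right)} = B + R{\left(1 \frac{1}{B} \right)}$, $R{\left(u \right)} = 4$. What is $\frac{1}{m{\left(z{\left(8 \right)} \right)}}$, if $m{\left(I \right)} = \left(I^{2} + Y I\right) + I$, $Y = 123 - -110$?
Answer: $\frac{1}{2952} \approx 0.00033875$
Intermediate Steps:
$Y = 233$ ($Y = 123 + 110 = 233$)
$z{\left(B \right)} = 4 + B$ ($z{\left(B \right)} = B + 4 = 4 + B$)
$m{\left(I \right)} = I^{2} + 234 I$ ($m{\left(I \right)} = \left(I^{2} + 233 I\right) + I = I^{2} + 234 I$)
$\frac{1}{m{\left(z{\left(8 \right)} \right)}} = \frac{1}{\left(4 + 8\right) \left(234 + \left(4 + 8\right)\right)} = \frac{1}{12 \left(234 + 12\right)} = \frac{1}{12 \cdot 246} = \frac{1}{2952}$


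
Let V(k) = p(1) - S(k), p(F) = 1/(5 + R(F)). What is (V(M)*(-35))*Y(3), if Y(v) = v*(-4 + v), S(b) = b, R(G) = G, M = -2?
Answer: 455/2 ≈ 227.50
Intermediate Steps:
p(F) = 1/(5 + F)
V(k) = 1/6 - k (V(k) = 1/(5 + 1) - k = 1/6 - k)
(V(M)*(-35))*Y(3) = ((1/6 - 1*(-2))*(-35))*(3*(-4 + 3)) = ((1/6 + 2)*(-35))*(3*(-1)) = ((13/6)*(-35))*(-3) = -455/6*(-3) = 455/2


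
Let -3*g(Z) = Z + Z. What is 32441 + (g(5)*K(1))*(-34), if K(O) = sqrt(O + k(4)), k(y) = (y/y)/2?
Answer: 32441 + 170*sqrt(6)/3 ≈ 32580.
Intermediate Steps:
k(y) = 1/2 (k(y) = 1*(1/2) = 1/2)
K(O) = sqrt(1/2 + O) (K(O) = sqrt(O + 1/2) = sqrt(1/2 + O))
g(Z) = -2*Z/3 (g(Z) = -(Z + Z)/3 = -2*Z/3)
32441 + (g(5)*K(1))*(-34) = 32441 + ((-2/3*5)*(sqrt(2 + 4*1)/2))*(-34) = 32441 - 5*sqrt(2 + 4)/3*(-34) = 32441 - 5*sqrt(6)/3*(-34) = 32441 + 170*sqrt(6)/3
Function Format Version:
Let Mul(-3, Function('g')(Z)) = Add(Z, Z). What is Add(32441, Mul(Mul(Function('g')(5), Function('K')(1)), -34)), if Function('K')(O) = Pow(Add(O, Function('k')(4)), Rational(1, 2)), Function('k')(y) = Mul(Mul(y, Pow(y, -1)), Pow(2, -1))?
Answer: Add(32441, Mul(Rational(170, 3), Pow(6, Rational(1, 2)))) ≈ 32580.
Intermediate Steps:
Function('k')(y) = Rational(1, 2) (Function('k')(y) = Mul(1, Rational(1, 2)) = Rational(1, 2))
Function('K')(O) = Pow(Add(Rational(1, 2), O), Rational(1, 2)) (Function('K')(O) = Pow(Add(O, Rational(1, 2)), Rational(1, 2)) = Pow(Add(Rational(1, 2), O), Rational(1, 2)))
Function('g')(Z) = Mul(Rational(-2, 3), Z) (Function('g')(Z) = Mul(Rational(-1, 3), Add(Z, Z)) = Mul(Rational(-1, 3), Mul(2, Z)) = Mul(Rational(-2, 3), Z))
Add(32441, Mul(Mul(Function('g')(5), Function('K')(1)), -34)) = Add(32441, Mul(Mul(Mul(Rational(-2, 3), 5), Mul(Rational(1, 2), Pow(Add(2, Mul(4, 1)), Rational(1, 2)))), -34)) = Add(32441, Mul(Mul(Rational(-10, 3), Mul(Rational(1, 2), Pow(Add(2, 4), Rational(1, 2)))), -34)) = Add(32441, Mul(Mul(Rational(-10, 3), Mul(Rational(1, 2), Pow(6, Rational(1, 2)))), -34)) = Add(32441, Mul(Mul(Rational(-5, 3), Pow(6, Rational(1, 2))), -34)) = Add(32441, Mul(Rational(170, 3), Pow(6, Rational(1, 2))))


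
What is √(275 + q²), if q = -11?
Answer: 6*√11 ≈ 19.900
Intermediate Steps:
√(275 + q²) = √(275 + (-11)²) = √(275 + 121) = √396 = 6*√11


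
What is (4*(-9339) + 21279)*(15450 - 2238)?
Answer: -212409324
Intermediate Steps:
(4*(-9339) + 21279)*(15450 - 2238) = (-37356 + 21279)*13212 = -16077*13212 = -212409324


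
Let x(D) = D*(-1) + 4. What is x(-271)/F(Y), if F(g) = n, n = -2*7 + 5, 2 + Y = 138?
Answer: -275/9 ≈ -30.556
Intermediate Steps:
Y = 136 (Y = -2 + 138 = 136)
n = -9 (n = -14 + 5 = -9)
F(g) = -9
x(D) = 4 - D (x(D) = -D + 4 = 4 - D)
x(-271)/F(Y) = (4 - 1*(-271))/(-9) = (4 + 271)*(-⅑) = 275*(-⅑) = -275/9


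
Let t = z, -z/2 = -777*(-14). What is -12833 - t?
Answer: 8923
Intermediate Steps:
z = -21756 (z = -(-1554)*(-14) = -2*10878 = -21756)
t = -21756
-12833 - t = -12833 - 1*(-21756) = -12833 + 21756 = 8923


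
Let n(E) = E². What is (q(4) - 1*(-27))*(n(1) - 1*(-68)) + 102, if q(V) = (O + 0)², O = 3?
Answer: 2586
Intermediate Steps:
q(V) = 9 (q(V) = (3 + 0)² = 3² = 9)
(q(4) - 1*(-27))*(n(1) - 1*(-68)) + 102 = (9 - 1*(-27))*(1² - 1*(-68)) + 102 = (9 + 27)*(1 + 68) + 102 = 36*69 + 102 = 2484 + 102 = 2586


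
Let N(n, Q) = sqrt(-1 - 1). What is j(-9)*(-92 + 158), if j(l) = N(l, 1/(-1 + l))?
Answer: 66*I*sqrt(2) ≈ 93.338*I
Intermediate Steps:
N(n, Q) = I*sqrt(2) (N(n, Q) = sqrt(-2) = I*sqrt(2))
j(l) = I*sqrt(2)
j(-9)*(-92 + 158) = (I*sqrt(2))*(-92 + 158) = (I*sqrt(2))*66 = 66*I*sqrt(2)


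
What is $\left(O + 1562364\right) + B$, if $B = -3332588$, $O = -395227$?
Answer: $-2165451$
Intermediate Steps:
$\left(O + 1562364\right) + B = \left(-395227 + 1562364\right) - 3332588 = 1167137 - 3332588 = -2165451$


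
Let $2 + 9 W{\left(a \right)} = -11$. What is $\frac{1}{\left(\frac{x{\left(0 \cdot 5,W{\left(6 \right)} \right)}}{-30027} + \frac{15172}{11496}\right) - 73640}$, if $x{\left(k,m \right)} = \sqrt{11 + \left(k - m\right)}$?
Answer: $- \frac{548407533329245909782}{40384006986177109949737913} + \frac{330692395536 \sqrt{7}}{40384006986177109949737913} \approx -1.358 \cdot 10^{-5}$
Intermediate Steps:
$W{\left(a \right)} = - \frac{13}{9}$ ($W{\left(a \right)} = - \frac{2}{9} + \frac{1}{9} \left(-11\right) = - \frac{2}{9} - \frac{11}{9} = - \frac{13}{9}$)
$x{\left(k,m \right)} = \sqrt{11 + k - m}$
$\frac{1}{\left(\frac{x{\left(0 \cdot 5,W{\left(6 \right)} \right)}}{-30027} + \frac{15172}{11496}\right) - 73640} = \frac{1}{\left(\frac{\sqrt{11 + 0 \cdot 5 - - \frac{13}{9}}}{-30027} + \frac{15172}{11496}\right) - 73640} = \frac{1}{\left(\sqrt{11 + 0 + \frac{13}{9}} \left(- \frac{1}{30027}\right) + 15172 \cdot \frac{1}{11496}\right) - 73640} = \frac{1}{\left(\sqrt{\frac{112}{9}} \left(- \frac{1}{30027}\right) + \frac{3793}{2874}\right) - 73640} = \frac{1}{\left(\frac{4 \sqrt{7}}{3} \left(- \frac{1}{30027}\right) + \frac{3793}{2874}\right) - 73640} = \frac{1}{\left(- \frac{4 \sqrt{7}}{90081} + \frac{3793}{2874}\right) - 73640} = \frac{1}{\left(\frac{3793}{2874} - \frac{4 \sqrt{7}}{90081}\right) - 73640} = \frac{1}{- \frac{211637567}{2874} - \frac{4 \sqrt{7}}{90081}}$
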